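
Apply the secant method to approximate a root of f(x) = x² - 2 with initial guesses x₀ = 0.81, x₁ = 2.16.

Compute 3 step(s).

f(x) = x² - 2
x₀ = 0.81, x₁ = 2.16

Secant formula: x_{n+1} = x_n - f(x_n)(x_n - x_{n-1})/(f(x_n) - f(x_{n-1}))

Iteration 1:
  f(0.810000) = -1.343900
  f(2.160000) = 2.665600
  x_2 = 2.160000 - 2.665600×(2.160000 - 0.810000)/(2.665600 - (-1.343900))
       = 1.262492
Iteration 2:
  f(2.160000) = 2.665600
  f(1.262492) = -0.406115
  x_3 = 1.262492 - (-0.406115)×(1.262492 - 2.160000)/(-0.406115 - 2.665600)
       = 1.381152
Iteration 3:
  f(1.262492) = -0.406115
  f(1.381152) = -0.092419
  x_4 = 1.381152 - (-0.092419)×(1.381152 - 1.262492)/(-0.092419 - (-0.406115))
       = 1.416111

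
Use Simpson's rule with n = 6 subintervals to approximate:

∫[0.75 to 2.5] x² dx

f(x) = x²
a = 0.75, b = 2.5, n = 6
h = (b - a)/n = 0.291667

Simpson's rule: (h/3)[f(x₀) + 4f(x₁) + 2f(x₂) + ... + f(xₙ)]

x_0 = 0.7500, f(x_0) = 0.562500, coefficient = 1
x_1 = 1.0417, f(x_1) = 1.085069, coefficient = 4
x_2 = 1.3333, f(x_2) = 1.777778, coefficient = 2
x_3 = 1.6250, f(x_3) = 2.640625, coefficient = 4
x_4 = 1.9167, f(x_4) = 3.673611, coefficient = 2
x_5 = 2.2083, f(x_5) = 4.876736, coefficient = 4
x_6 = 2.5000, f(x_6) = 6.250000, coefficient = 1

I ≈ (0.291667/3) × 52.125000 = 5.067708
Exact value: 5.067708
Error: 0.000000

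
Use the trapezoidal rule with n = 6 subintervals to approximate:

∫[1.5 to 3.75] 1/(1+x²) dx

f(x) = 1/(1+x²)
a = 1.5, b = 3.75, n = 6
h = (b - a)/n = 0.375000

Trapezoidal rule: (h/2)[f(x₀) + 2f(x₁) + 2f(x₂) + ... + f(xₙ)]

x_0 = 1.5000, f(x_0) = 0.307692, coefficient = 1
x_1 = 1.8750, f(x_1) = 0.221453, coefficient = 2
x_2 = 2.2500, f(x_2) = 0.164948, coefficient = 2
x_3 = 2.6250, f(x_3) = 0.126733, coefficient = 2
x_4 = 3.0000, f(x_4) = 0.100000, coefficient = 2
x_5 = 3.3750, f(x_5) = 0.080706, coefficient = 2
x_6 = 3.7500, f(x_6) = 0.066390, coefficient = 1

I ≈ (0.375000/2) × 1.761764 = 0.330331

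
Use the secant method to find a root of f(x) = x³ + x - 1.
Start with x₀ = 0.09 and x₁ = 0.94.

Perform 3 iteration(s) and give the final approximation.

f(x) = x³ + x - 1
x₀ = 0.09, x₁ = 0.94

Secant formula: x_{n+1} = x_n - f(x_n)(x_n - x_{n-1})/(f(x_n) - f(x_{n-1}))

Iteration 1:
  f(0.090000) = -0.909271
  f(0.940000) = 0.770584
  x_2 = 0.940000 - 0.770584×(0.940000 - 0.090000)/(0.770584 - (-0.909271))
       = 0.550088
Iteration 2:
  f(0.940000) = 0.770584
  f(0.550088) = -0.283458
  x_3 = 0.550088 - (-0.283458)×(0.550088 - 0.940000)/(-0.283458 - 0.770584)
       = 0.654945
Iteration 3:
  f(0.550088) = -0.283458
  f(0.654945) = -0.064115
  x_4 = 0.654945 - (-0.064115)×(0.654945 - 0.550088)/(-0.064115 - (-0.283458))
       = 0.685595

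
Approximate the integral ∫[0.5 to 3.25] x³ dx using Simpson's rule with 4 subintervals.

f(x) = x³
a = 0.5, b = 3.25, n = 4
h = (b - a)/n = 0.687500

Simpson's rule: (h/3)[f(x₀) + 4f(x₁) + 2f(x₂) + ... + f(xₙ)]

x_0 = 0.5000, f(x_0) = 0.125000, coefficient = 1
x_1 = 1.1875, f(x_1) = 1.674561, coefficient = 4
x_2 = 1.8750, f(x_2) = 6.591797, coefficient = 2
x_3 = 2.5625, f(x_3) = 16.826416, coefficient = 4
x_4 = 3.2500, f(x_4) = 34.328125, coefficient = 1

I ≈ (0.687500/3) × 121.640625 = 27.875977
Exact value: 27.875977
Error: 0.000000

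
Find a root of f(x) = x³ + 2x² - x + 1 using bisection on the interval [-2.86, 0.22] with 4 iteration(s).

f(x) = x³ + 2x² - x + 1
Initial interval: [-2.86, 0.22]

Iteration 1:
  c_1 = (-2.860000 + 0.220000)/2 = -1.320000
  f(c_1) = f(-1.320000) = 3.504832
  f(a) × f(c) < 0, new interval: [-2.860000, -1.320000]
Iteration 2:
  c_2 = (-2.860000 + (-1.320000))/2 = -2.090000
  f(c_2) = f(-2.090000) = 2.696871
  f(a) × f(c) < 0, new interval: [-2.860000, -2.090000]
Iteration 3:
  c_3 = (-2.860000 + (-2.090000))/2 = -2.475000
  f(c_3) = f(-2.475000) = 0.565328
  f(a) × f(c) < 0, new interval: [-2.860000, -2.475000]
Iteration 4:
  c_4 = (-2.860000 + (-2.475000))/2 = -2.667500
  f(c_4) = f(-2.667500) = -1.082134
  f(a) × f(c) ≥ 0, new interval: [-2.667500, -2.475000]

After 4 iteration(s), the approximation is c_4 = -2.667500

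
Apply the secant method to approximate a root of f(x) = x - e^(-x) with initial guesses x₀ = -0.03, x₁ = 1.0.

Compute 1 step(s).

f(x) = x - e^(-x)
x₀ = -0.03, x₁ = 1.0

Secant formula: x_{n+1} = x_n - f(x_n)(x_n - x_{n-1})/(f(x_n) - f(x_{n-1}))

Iteration 1:
  f(-0.030000) = -1.060455
  f(1.000000) = 0.632121
  x_2 = 1.000000 - 0.632121×(1.000000 - (-0.030000))/(0.632121 - (-1.060455))
       = 0.615329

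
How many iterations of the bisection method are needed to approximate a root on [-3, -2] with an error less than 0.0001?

We need (b-a)/2^n ≤ 0.0001
(-2 - (-3))/2^n ≤ 0.0001
1/2^n ≤ 0.0001
2^n ≥ 10000
n ≥ log₂(10000) = 13.29
n ≥ 14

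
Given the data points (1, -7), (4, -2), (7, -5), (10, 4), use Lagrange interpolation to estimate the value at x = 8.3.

Lagrange interpolation formula:
P(x) = Σ yᵢ × Lᵢ(x)
where Lᵢ(x) = Π_{j≠i} (x - xⱼ)/(xᵢ - xⱼ)

L_0(8.3) = (8.3 - 4)/(1 - 4) × (8.3 - 7)/(1 - 7) × (8.3 - 10)/(1 - 10) = 0.058660
L_1(8.3) = (8.3 - 1)/(4 - 1) × (8.3 - 7)/(4 - 7) × (8.3 - 10)/(4 - 10) = -0.298759
L_2(8.3) = (8.3 - 1)/(7 - 1) × (8.3 - 4)/(7 - 4) × (8.3 - 10)/(7 - 10) = 0.988204
L_3(8.3) = (8.3 - 1)/(10 - 1) × (8.3 - 4)/(10 - 4) × (8.3 - 7)/(10 - 7) = 0.251895

P(8.3) = (-7)×L_0(8.3) + (-2)×L_1(8.3) + (-5)×L_2(8.3) + 4×L_3(8.3)
P(8.3) = -3.746543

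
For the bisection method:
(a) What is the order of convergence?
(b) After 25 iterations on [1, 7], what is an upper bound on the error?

(a) Bisection has linear (order 1) convergence; the error is halved each step.

(b) Error bound = (b-a)/2^n = (7 - 1)/2^{25}
    = 6/2^{25}

(a) 1 (linear); (b) error ≤ 1.79e-07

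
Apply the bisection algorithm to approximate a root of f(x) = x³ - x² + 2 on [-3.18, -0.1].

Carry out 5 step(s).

f(x) = x³ - x² + 2
Initial interval: [-3.18, -0.1]

Iteration 1:
  c_1 = (-3.180000 + (-0.100000))/2 = -1.640000
  f(c_1) = f(-1.640000) = -5.100544
  f(a) × f(c) ≥ 0, new interval: [-1.640000, -0.100000]
Iteration 2:
  c_2 = (-1.640000 + (-0.100000))/2 = -0.870000
  f(c_2) = f(-0.870000) = 0.584597
  f(a) × f(c) < 0, new interval: [-1.640000, -0.870000]
Iteration 3:
  c_3 = (-1.640000 + (-0.870000))/2 = -1.255000
  f(c_3) = f(-1.255000) = -1.551681
  f(a) × f(c) ≥ 0, new interval: [-1.255000, -0.870000]
Iteration 4:
  c_4 = (-1.255000 + (-0.870000))/2 = -1.062500
  f(c_4) = f(-1.062500) = -0.328369
  f(a) × f(c) ≥ 0, new interval: [-1.062500, -0.870000]
Iteration 5:
  c_5 = (-1.062500 + (-0.870000))/2 = -0.966250
  f(c_5) = f(-0.966250) = 0.164232
  f(a) × f(c) < 0, new interval: [-1.062500, -0.966250]

After 5 iteration(s), the approximation is c_5 = -0.966250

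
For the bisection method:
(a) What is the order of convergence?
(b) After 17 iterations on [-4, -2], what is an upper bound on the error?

(a) Bisection has linear (order 1) convergence; the error is halved each step.

(b) Error bound = (b-a)/2^n = (-2 - (-4))/2^{17}
    = 2/2^{17}

(a) 1 (linear); (b) error ≤ 1.53e-05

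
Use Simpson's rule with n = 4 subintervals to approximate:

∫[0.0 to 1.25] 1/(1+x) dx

f(x) = 1/(1+x)
a = 0.0, b = 1.25, n = 4
h = (b - a)/n = 0.312500

Simpson's rule: (h/3)[f(x₀) + 4f(x₁) + 2f(x₂) + ... + f(xₙ)]

x_0 = 0.0000, f(x_0) = 1.000000, coefficient = 1
x_1 = 0.3125, f(x_1) = 0.761905, coefficient = 4
x_2 = 0.6250, f(x_2) = 0.615385, coefficient = 2
x_3 = 0.9375, f(x_3) = 0.516129, coefficient = 4
x_4 = 1.2500, f(x_4) = 0.444444, coefficient = 1

I ≈ (0.312500/3) × 7.787349 = 0.811182
Exact value: 0.810930
Error: 0.000252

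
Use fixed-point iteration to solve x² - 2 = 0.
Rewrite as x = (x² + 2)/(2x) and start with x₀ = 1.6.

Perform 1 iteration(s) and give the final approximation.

Equation: x² - 2 = 0
Fixed-point form: x = (x² + 2)/(2x)
x₀ = 1.6

x_1 = g(1.600000) = 1.425000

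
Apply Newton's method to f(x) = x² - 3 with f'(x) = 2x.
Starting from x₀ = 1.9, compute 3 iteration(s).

f(x) = x² - 3
f'(x) = 2x
x₀ = 1.9

Newton-Raphson formula: x_{n+1} = x_n - f(x_n)/f'(x_n)

Iteration 1:
  f(1.900000) = 0.610000
  f'(1.900000) = 3.800000
  x_1 = 1.900000 - 0.610000/3.800000 = 1.739474
Iteration 2:
  f(1.739474) = 0.025769
  f'(1.739474) = 3.478947
  x_2 = 1.739474 - 0.025769/3.478947 = 1.732067
Iteration 3:
  f(1.732067) = 0.000055
  f'(1.732067) = 3.464133
  x_3 = 1.732067 - 0.000055/3.464133 = 1.732051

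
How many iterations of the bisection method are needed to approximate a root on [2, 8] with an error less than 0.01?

We need (b-a)/2^n ≤ 0.01
(8 - 2)/2^n ≤ 0.01
6/2^n ≤ 0.01
2^n ≥ 600
n ≥ log₂(600) = 9.23
n ≥ 10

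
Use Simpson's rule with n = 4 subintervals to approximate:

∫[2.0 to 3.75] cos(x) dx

f(x) = cos(x)
a = 2.0, b = 3.75, n = 4
h = (b - a)/n = 0.437500

Simpson's rule: (h/3)[f(x₀) + 4f(x₁) + 2f(x₂) + ... + f(xₙ)]

x_0 = 2.0000, f(x_0) = -0.416147, coefficient = 1
x_1 = 2.4375, f(x_1) = -0.762199, coefficient = 4
x_2 = 2.8750, f(x_2) = -0.964674, coefficient = 2
x_3 = 3.3125, f(x_3) = -0.985431, coefficient = 4
x_4 = 3.7500, f(x_4) = -0.820559, coefficient = 1

I ≈ (0.437500/3) × -10.156575 = -1.481167
Exact value: -1.480859
Error: 0.000308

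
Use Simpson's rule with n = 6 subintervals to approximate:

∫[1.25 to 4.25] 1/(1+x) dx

f(x) = 1/(1+x)
a = 1.25, b = 4.25, n = 6
h = (b - a)/n = 0.500000

Simpson's rule: (h/3)[f(x₀) + 4f(x₁) + 2f(x₂) + ... + f(xₙ)]

x_0 = 1.2500, f(x_0) = 0.444444, coefficient = 1
x_1 = 1.7500, f(x_1) = 0.363636, coefficient = 4
x_2 = 2.2500, f(x_2) = 0.307692, coefficient = 2
x_3 = 2.7500, f(x_3) = 0.266667, coefficient = 4
x_4 = 3.2500, f(x_4) = 0.235294, coefficient = 2
x_5 = 3.7500, f(x_5) = 0.210526, coefficient = 4
x_6 = 4.2500, f(x_6) = 0.190476, coefficient = 1

I ≈ (0.500000/3) × 5.084211 = 0.847368
Exact value: 0.847298
Error: 0.000071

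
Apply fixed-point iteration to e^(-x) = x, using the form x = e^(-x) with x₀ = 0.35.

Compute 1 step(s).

Equation: e^(-x) = x
Fixed-point form: x = e^(-x)
x₀ = 0.35

x_1 = g(0.350000) = 0.704688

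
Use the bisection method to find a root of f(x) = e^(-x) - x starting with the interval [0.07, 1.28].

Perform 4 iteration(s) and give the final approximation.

f(x) = e^(-x) - x
Initial interval: [0.07, 1.28]

Iteration 1:
  c_1 = (0.070000 + 1.280000)/2 = 0.675000
  f(c_1) = f(0.675000) = -0.165844
  f(a) × f(c) < 0, new interval: [0.070000, 0.675000]
Iteration 2:
  c_2 = (0.070000 + 0.675000)/2 = 0.372500
  f(c_2) = f(0.372500) = 0.316510
  f(a) × f(c) ≥ 0, new interval: [0.372500, 0.675000]
Iteration 3:
  c_3 = (0.372500 + 0.675000)/2 = 0.523750
  f(c_3) = f(0.523750) = 0.068545
  f(a) × f(c) ≥ 0, new interval: [0.523750, 0.675000]
Iteration 4:
  c_4 = (0.523750 + 0.675000)/2 = 0.599375
  f(c_4) = f(0.599375) = -0.050220
  f(a) × f(c) < 0, new interval: [0.523750, 0.599375]

After 4 iteration(s), the approximation is c_4 = 0.599375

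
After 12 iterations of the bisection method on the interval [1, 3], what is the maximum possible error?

Bisection error bound: |error| ≤ (b-a)/2^n
|error| ≤ (3 - 1)/2^12 = 2/2^12
|error| ≤ 0.0004882812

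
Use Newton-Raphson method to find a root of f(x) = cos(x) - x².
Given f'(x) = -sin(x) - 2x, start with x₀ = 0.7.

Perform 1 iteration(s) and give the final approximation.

f(x) = cos(x) - x²
f'(x) = -sin(x) - 2x
x₀ = 0.7

Newton-Raphson formula: x_{n+1} = x_n - f(x_n)/f'(x_n)

Iteration 1:
  f(0.700000) = 0.274842
  f'(0.700000) = -2.044218
  x_1 = 0.700000 - 0.274842/(-2.044218) = 0.834449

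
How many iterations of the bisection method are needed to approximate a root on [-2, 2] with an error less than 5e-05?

We need (b-a)/2^n ≤ 5e-05
(2 - (-2))/2^n ≤ 5e-05
4/2^n ≤ 5e-05
2^n ≥ 80000
n ≥ log₂(80000) = 16.29
n ≥ 17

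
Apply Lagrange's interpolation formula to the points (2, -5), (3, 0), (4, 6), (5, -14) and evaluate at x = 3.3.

Lagrange interpolation formula:
P(x) = Σ yᵢ × Lᵢ(x)
where Lᵢ(x) = Π_{j≠i} (x - xⱼ)/(xᵢ - xⱼ)

L_0(3.3) = (3.3 - 3)/(2 - 3) × (3.3 - 4)/(2 - 4) × (3.3 - 5)/(2 - 5) = -0.059500
L_1(3.3) = (3.3 - 2)/(3 - 2) × (3.3 - 4)/(3 - 4) × (3.3 - 5)/(3 - 5) = 0.773500
L_2(3.3) = (3.3 - 2)/(4 - 2) × (3.3 - 3)/(4 - 3) × (3.3 - 5)/(4 - 5) = 0.331500
L_3(3.3) = (3.3 - 2)/(5 - 2) × (3.3 - 3)/(5 - 3) × (3.3 - 4)/(5 - 4) = -0.045500

P(3.3) = (-5)×L_0(3.3) + 0×L_1(3.3) + 6×L_2(3.3) + (-14)×L_3(3.3)
P(3.3) = 2.923500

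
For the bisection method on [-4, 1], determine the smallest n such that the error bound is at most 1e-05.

We need (b-a)/2^n ≤ 1e-05
(1 - (-4))/2^n ≤ 1e-05
5/2^n ≤ 1e-05
2^n ≥ 500000
n ≥ log₂(500000) = 18.93
n ≥ 19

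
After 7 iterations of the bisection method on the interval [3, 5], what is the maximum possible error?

Bisection error bound: |error| ≤ (b-a)/2^n
|error| ≤ (5 - 3)/2^7 = 2/2^7
|error| ≤ 0.0156250000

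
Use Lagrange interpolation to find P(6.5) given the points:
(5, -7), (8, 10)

Lagrange interpolation formula:
P(x) = Σ yᵢ × Lᵢ(x)
where Lᵢ(x) = Π_{j≠i} (x - xⱼ)/(xᵢ - xⱼ)

L_0(6.5) = (6.5 - 8)/(5 - 8) = 0.500000
L_1(6.5) = (6.5 - 5)/(8 - 5) = 0.500000

P(6.5) = (-7)×L_0(6.5) + 10×L_1(6.5)
P(6.5) = 1.500000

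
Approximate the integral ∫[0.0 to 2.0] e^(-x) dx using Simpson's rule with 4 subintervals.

f(x) = e^(-x)
a = 0.0, b = 2.0, n = 4
h = (b - a)/n = 0.500000

Simpson's rule: (h/3)[f(x₀) + 4f(x₁) + 2f(x₂) + ... + f(xₙ)]

x_0 = 0.0000, f(x_0) = 1.000000, coefficient = 1
x_1 = 0.5000, f(x_1) = 0.606531, coefficient = 4
x_2 = 1.0000, f(x_2) = 0.367879, coefficient = 2
x_3 = 1.5000, f(x_3) = 0.223130, coefficient = 4
x_4 = 2.0000, f(x_4) = 0.135335, coefficient = 1

I ≈ (0.500000/3) × 5.189737 = 0.864956
Exact value: 0.864665
Error: 0.000292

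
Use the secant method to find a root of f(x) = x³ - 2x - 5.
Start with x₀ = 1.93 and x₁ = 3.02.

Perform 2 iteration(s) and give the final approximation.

f(x) = x³ - 2x - 5
x₀ = 1.93, x₁ = 3.02

Secant formula: x_{n+1} = x_n - f(x_n)(x_n - x_{n-1})/(f(x_n) - f(x_{n-1}))

Iteration 1:
  f(1.930000) = -1.670943
  f(3.020000) = 16.503608
  x_2 = 3.020000 - 16.503608×(3.020000 - 1.930000)/(16.503608 - (-1.670943))
       = 2.030213
Iteration 2:
  f(3.020000) = 16.503608
  f(2.030213) = -0.692365
  x_3 = 2.030213 - (-0.692365)×(2.030213 - 3.020000)/(-0.692365 - 16.503608)
       = 2.070065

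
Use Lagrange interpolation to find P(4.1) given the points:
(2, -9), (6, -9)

Lagrange interpolation formula:
P(x) = Σ yᵢ × Lᵢ(x)
where Lᵢ(x) = Π_{j≠i} (x - xⱼ)/(xᵢ - xⱼ)

L_0(4.1) = (4.1 - 6)/(2 - 6) = 0.475000
L_1(4.1) = (4.1 - 2)/(6 - 2) = 0.525000

P(4.1) = (-9)×L_0(4.1) + (-9)×L_1(4.1)
P(4.1) = -9.000000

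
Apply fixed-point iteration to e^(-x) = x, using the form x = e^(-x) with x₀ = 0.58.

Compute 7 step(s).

Equation: e^(-x) = x
Fixed-point form: x = e^(-x)
x₀ = 0.58

x_1 = g(0.580000) = 0.559898
x_2 = g(0.559898) = 0.571267
x_3 = g(0.571267) = 0.564809
x_4 = g(0.564809) = 0.568469
x_5 = g(0.568469) = 0.566392
x_6 = g(0.566392) = 0.567569
x_7 = g(0.567569) = 0.566902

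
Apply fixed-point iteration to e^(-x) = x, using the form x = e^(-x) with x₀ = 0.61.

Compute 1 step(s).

Equation: e^(-x) = x
Fixed-point form: x = e^(-x)
x₀ = 0.61

x_1 = g(0.610000) = 0.543351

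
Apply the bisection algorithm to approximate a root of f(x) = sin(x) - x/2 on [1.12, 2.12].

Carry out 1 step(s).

f(x) = sin(x) - x/2
Initial interval: [1.12, 2.12]

Iteration 1:
  c_1 = (1.120000 + 2.120000)/2 = 1.620000
  f(c_1) = f(1.620000) = 0.188790
  f(a) × f(c) ≥ 0, new interval: [1.620000, 2.120000]

After 1 iteration(s), the approximation is c_1 = 1.620000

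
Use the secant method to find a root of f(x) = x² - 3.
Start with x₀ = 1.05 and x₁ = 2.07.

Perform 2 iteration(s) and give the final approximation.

f(x) = x² - 3
x₀ = 1.05, x₁ = 2.07

Secant formula: x_{n+1} = x_n - f(x_n)(x_n - x_{n-1})/(f(x_n) - f(x_{n-1}))

Iteration 1:
  f(1.050000) = -1.897500
  f(2.070000) = 1.284900
  x_2 = 2.070000 - 1.284900×(2.070000 - 1.050000)/(1.284900 - (-1.897500))
       = 1.658173
Iteration 2:
  f(2.070000) = 1.284900
  f(1.658173) = -0.250462
  x_3 = 1.658173 - (-0.250462)×(1.658173 - 2.070000)/(-0.250462 - 1.284900)
       = 1.725354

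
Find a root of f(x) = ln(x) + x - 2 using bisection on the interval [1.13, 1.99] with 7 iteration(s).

f(x) = ln(x) + x - 2
Initial interval: [1.13, 1.99]

Iteration 1:
  c_1 = (1.130000 + 1.990000)/2 = 1.560000
  f(c_1) = f(1.560000) = 0.004686
  f(a) × f(c) < 0, new interval: [1.130000, 1.560000]
Iteration 2:
  c_2 = (1.130000 + 1.560000)/2 = 1.345000
  f(c_2) = f(1.345000) = -0.358606
  f(a) × f(c) ≥ 0, new interval: [1.345000, 1.560000]
Iteration 3:
  c_3 = (1.345000 + 1.560000)/2 = 1.452500
  f(c_3) = f(1.452500) = -0.174214
  f(a) × f(c) ≥ 0, new interval: [1.452500, 1.560000]
Iteration 4:
  c_4 = (1.452500 + 1.560000)/2 = 1.506250
  f(c_4) = f(1.506250) = -0.084127
  f(a) × f(c) ≥ 0, new interval: [1.506250, 1.560000]
Iteration 5:
  c_5 = (1.506250 + 1.560000)/2 = 1.533125
  f(c_5) = f(1.533125) = -0.039567
  f(a) × f(c) ≥ 0, new interval: [1.533125, 1.560000]
Iteration 6:
  c_6 = (1.533125 + 1.560000)/2 = 1.546563
  f(c_6) = f(1.546563) = -0.017403
  f(a) × f(c) ≥ 0, new interval: [1.546563, 1.560000]
Iteration 7:
  c_7 = (1.546563 + 1.560000)/2 = 1.553281
  f(c_7) = f(1.553281) = -0.006349
  f(a) × f(c) ≥ 0, new interval: [1.553281, 1.560000]

After 7 iteration(s), the approximation is c_7 = 1.553281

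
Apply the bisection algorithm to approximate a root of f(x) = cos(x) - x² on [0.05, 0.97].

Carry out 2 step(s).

f(x) = cos(x) - x²
Initial interval: [0.05, 0.97]

Iteration 1:
  c_1 = (0.050000 + 0.970000)/2 = 0.510000
  f(c_1) = f(0.510000) = 0.612645
  f(a) × f(c) ≥ 0, new interval: [0.510000, 0.970000]
Iteration 2:
  c_2 = (0.510000 + 0.970000)/2 = 0.740000
  f(c_2) = f(0.740000) = 0.190869
  f(a) × f(c) ≥ 0, new interval: [0.740000, 0.970000]

After 2 iteration(s), the approximation is c_2 = 0.740000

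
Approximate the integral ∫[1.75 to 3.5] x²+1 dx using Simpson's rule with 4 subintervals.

f(x) = x²+1
a = 1.75, b = 3.5, n = 4
h = (b - a)/n = 0.437500

Simpson's rule: (h/3)[f(x₀) + 4f(x₁) + 2f(x₂) + ... + f(xₙ)]

x_0 = 1.7500, f(x_0) = 4.062500, coefficient = 1
x_1 = 2.1875, f(x_1) = 5.785156, coefficient = 4
x_2 = 2.6250, f(x_2) = 7.890625, coefficient = 2
x_3 = 3.0625, f(x_3) = 10.378906, coefficient = 4
x_4 = 3.5000, f(x_4) = 13.250000, coefficient = 1

I ≈ (0.437500/3) × 97.750000 = 14.255208
Exact value: 14.255208
Error: 0.000000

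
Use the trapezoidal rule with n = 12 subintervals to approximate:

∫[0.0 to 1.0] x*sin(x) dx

f(x) = x*sin(x)
a = 0.0, b = 1.0, n = 12
h = (b - a)/n = 0.083333

Trapezoidal rule: (h/2)[f(x₀) + 2f(x₁) + 2f(x₂) + ... + f(xₙ)]

x_0 = 0.0000, f(x_0) = 0.000000, coefficient = 1
x_1 = 0.0833, f(x_1) = 0.006936, coefficient = 2
x_2 = 0.1667, f(x_2) = 0.027649, coefficient = 2
x_3 = 0.2500, f(x_3) = 0.061851, coefficient = 2
x_4 = 0.3333, f(x_4) = 0.109065, coefficient = 2
x_5 = 0.4167, f(x_5) = 0.168631, coefficient = 2
x_6 = 0.5000, f(x_6) = 0.239713, coefficient = 2
x_7 = 0.5833, f(x_7) = 0.321305, coefficient = 2
x_8 = 0.6667, f(x_8) = 0.412247, coefficient = 2
x_9 = 0.7500, f(x_9) = 0.511229, coefficient = 2
x_10 = 0.8333, f(x_10) = 0.616814, coefficient = 2
x_11 = 0.9167, f(x_11) = 0.727446, coefficient = 2
x_12 = 1.0000, f(x_12) = 0.841471, coefficient = 1

I ≈ (0.083333/2) × 7.247245 = 0.301969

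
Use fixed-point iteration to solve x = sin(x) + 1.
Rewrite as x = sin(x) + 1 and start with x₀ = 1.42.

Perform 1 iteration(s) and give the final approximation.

Equation: x = sin(x) + 1
Fixed-point form: x = sin(x) + 1
x₀ = 1.42

x_1 = g(1.420000) = 1.988652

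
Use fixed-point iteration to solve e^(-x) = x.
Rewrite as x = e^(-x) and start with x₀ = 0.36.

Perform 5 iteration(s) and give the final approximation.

Equation: e^(-x) = x
Fixed-point form: x = e^(-x)
x₀ = 0.36

x_1 = g(0.360000) = 0.697676
x_2 = g(0.697676) = 0.497741
x_3 = g(0.497741) = 0.607903
x_4 = g(0.607903) = 0.544492
x_5 = g(0.544492) = 0.580137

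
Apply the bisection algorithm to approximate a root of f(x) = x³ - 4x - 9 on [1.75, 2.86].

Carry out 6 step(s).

f(x) = x³ - 4x - 9
Initial interval: [1.75, 2.86]

Iteration 1:
  c_1 = (1.750000 + 2.860000)/2 = 2.305000
  f(c_1) = f(2.305000) = -5.973477
  f(a) × f(c) ≥ 0, new interval: [2.305000, 2.860000]
Iteration 2:
  c_2 = (2.305000 + 2.860000)/2 = 2.582500
  f(c_2) = f(2.582500) = -2.106517
  f(a) × f(c) ≥ 0, new interval: [2.582500, 2.860000]
Iteration 3:
  c_3 = (2.582500 + 2.860000)/2 = 2.721250
  f(c_3) = f(2.721250) = 0.266405
  f(a) × f(c) < 0, new interval: [2.582500, 2.721250]
Iteration 4:
  c_4 = (2.582500 + 2.721250)/2 = 2.651875
  f(c_4) = f(2.651875) = -0.958345
  f(a) × f(c) ≥ 0, new interval: [2.651875, 2.721250]
Iteration 5:
  c_5 = (2.651875 + 2.721250)/2 = 2.686562
  f(c_5) = f(2.686562) = -0.355668
  f(a) × f(c) ≥ 0, new interval: [2.686562, 2.721250]
Iteration 6:
  c_6 = (2.686562 + 2.721250)/2 = 2.703906
  f(c_6) = f(2.703906) = -0.047072
  f(a) × f(c) ≥ 0, new interval: [2.703906, 2.721250]

After 6 iteration(s), the approximation is c_6 = 2.703906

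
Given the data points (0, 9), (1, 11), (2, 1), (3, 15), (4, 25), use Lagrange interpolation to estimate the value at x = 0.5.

Lagrange interpolation formula:
P(x) = Σ yᵢ × Lᵢ(x)
where Lᵢ(x) = Π_{j≠i} (x - xⱼ)/(xᵢ - xⱼ)

L_0(0.5) = (0.5 - 1)/(0 - 1) × (0.5 - 2)/(0 - 2) × (0.5 - 3)/(0 - 3) × (0.5 - 4)/(0 - 4) = 0.273438
L_1(0.5) = (0.5 - 0)/(1 - 0) × (0.5 - 2)/(1 - 2) × (0.5 - 3)/(1 - 3) × (0.5 - 4)/(1 - 4) = 1.093750
L_2(0.5) = (0.5 - 0)/(2 - 0) × (0.5 - 1)/(2 - 1) × (0.5 - 3)/(2 - 3) × (0.5 - 4)/(2 - 4) = -0.546875
L_3(0.5) = (0.5 - 0)/(3 - 0) × (0.5 - 1)/(3 - 1) × (0.5 - 2)/(3 - 2) × (0.5 - 4)/(3 - 4) = 0.218750
L_4(0.5) = (0.5 - 0)/(4 - 0) × (0.5 - 1)/(4 - 1) × (0.5 - 2)/(4 - 2) × (0.5 - 3)/(4 - 3) = -0.039062

P(0.5) = 9×L_0(0.5) + 11×L_1(0.5) + 1×L_2(0.5) + 15×L_3(0.5) + 25×L_4(0.5)
P(0.5) = 16.250000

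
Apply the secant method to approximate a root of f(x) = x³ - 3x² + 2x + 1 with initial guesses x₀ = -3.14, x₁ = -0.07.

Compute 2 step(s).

f(x) = x³ - 3x² + 2x + 1
x₀ = -3.14, x₁ = -0.07

Secant formula: x_{n+1} = x_n - f(x_n)(x_n - x_{n-1})/(f(x_n) - f(x_{n-1}))

Iteration 1:
  f(-3.140000) = -65.817944
  f(-0.070000) = 0.844957
  x_2 = -0.070000 - 0.844957×(-0.070000 - (-3.140000))/(0.844957 - (-65.817944))
       = -0.108912
Iteration 2:
  f(-0.070000) = 0.844957
  f(-0.108912) = 0.745297
  x_3 = -0.108912 - 0.745297×(-0.108912 - (-0.070000))/(0.745297 - 0.844957)
       = -0.399917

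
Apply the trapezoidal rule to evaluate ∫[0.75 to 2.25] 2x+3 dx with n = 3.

f(x) = 2x+3
a = 0.75, b = 2.25, n = 3
h = (b - a)/n = 0.500000

Trapezoidal rule: (h/2)[f(x₀) + 2f(x₁) + 2f(x₂) + ... + f(xₙ)]

x_0 = 0.7500, f(x_0) = 4.500000, coefficient = 1
x_1 = 1.2500, f(x_1) = 5.500000, coefficient = 2
x_2 = 1.7500, f(x_2) = 6.500000, coefficient = 2
x_3 = 2.2500, f(x_3) = 7.500000, coefficient = 1

I ≈ (0.500000/2) × 36.000000 = 9.000000
Exact value: 9.000000
Error: 0.000000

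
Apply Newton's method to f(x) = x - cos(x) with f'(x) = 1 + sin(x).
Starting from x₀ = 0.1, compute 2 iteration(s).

f(x) = x - cos(x)
f'(x) = 1 + sin(x)
x₀ = 0.1

Newton-Raphson formula: x_{n+1} = x_n - f(x_n)/f'(x_n)

Iteration 1:
  f(0.100000) = -0.895004
  f'(0.100000) = 1.099833
  x_1 = 0.100000 - (-0.895004)/1.099833 = 0.913763
Iteration 2:
  f(0.913763) = 0.302993
  f'(0.913763) = 1.791808
  x_2 = 0.913763 - 0.302993/1.791808 = 0.744664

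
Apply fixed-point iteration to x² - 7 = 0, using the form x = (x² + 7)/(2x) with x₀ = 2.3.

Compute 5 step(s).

Equation: x² - 7 = 0
Fixed-point form: x = (x² + 7)/(2x)
x₀ = 2.3

x_1 = g(2.300000) = 2.671739
x_2 = g(2.671739) = 2.645878
x_3 = g(2.645878) = 2.645751
x_4 = g(2.645751) = 2.645751
x_5 = g(2.645751) = 2.645751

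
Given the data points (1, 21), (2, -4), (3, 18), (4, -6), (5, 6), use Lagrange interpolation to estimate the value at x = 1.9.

Lagrange interpolation formula:
P(x) = Σ yᵢ × Lᵢ(x)
where Lᵢ(x) = Π_{j≠i} (x - xⱼ)/(xᵢ - xⱼ)

L_0(1.9) = (1.9 - 2)/(1 - 2) × (1.9 - 3)/(1 - 3) × (1.9 - 4)/(1 - 4) × (1.9 - 5)/(1 - 5) = 0.029838
L_1(1.9) = (1.9 - 1)/(2 - 1) × (1.9 - 3)/(2 - 3) × (1.9 - 4)/(2 - 4) × (1.9 - 5)/(2 - 5) = 1.074150
L_2(1.9) = (1.9 - 1)/(3 - 1) × (1.9 - 2)/(3 - 2) × (1.9 - 4)/(3 - 4) × (1.9 - 5)/(3 - 5) = -0.146475
L_3(1.9) = (1.9 - 1)/(4 - 1) × (1.9 - 2)/(4 - 2) × (1.9 - 3)/(4 - 3) × (1.9 - 5)/(4 - 5) = 0.051150
L_4(1.9) = (1.9 - 1)/(5 - 1) × (1.9 - 2)/(5 - 2) × (1.9 - 3)/(5 - 3) × (1.9 - 4)/(5 - 4) = -0.008663

P(1.9) = 21×L_0(1.9) + (-4)×L_1(1.9) + 18×L_2(1.9) + (-6)×L_3(1.9) + 6×L_4(1.9)
P(1.9) = -6.665438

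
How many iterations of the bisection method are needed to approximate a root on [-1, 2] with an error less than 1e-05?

We need (b-a)/2^n ≤ 1e-05
(2 - (-1))/2^n ≤ 1e-05
3/2^n ≤ 1e-05
2^n ≥ 300000
n ≥ log₂(300000) = 18.19
n ≥ 19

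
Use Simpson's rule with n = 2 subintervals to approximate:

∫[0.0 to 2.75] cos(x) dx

f(x) = cos(x)
a = 0.0, b = 2.75, n = 2
h = (b - a)/n = 1.375000

Simpson's rule: (h/3)[f(x₀) + 4f(x₁) + 2f(x₂) + ... + f(xₙ)]

x_0 = 0.0000, f(x_0) = 1.000000, coefficient = 1
x_1 = 1.3750, f(x_1) = 0.194548, coefficient = 4
x_2 = 2.7500, f(x_2) = -0.924302, coefficient = 1

I ≈ (1.375000/3) × 0.853888 = 0.391366
Exact value: 0.381661
Error: 0.009705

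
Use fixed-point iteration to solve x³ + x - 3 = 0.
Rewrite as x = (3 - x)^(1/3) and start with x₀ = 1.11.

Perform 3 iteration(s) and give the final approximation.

Equation: x³ + x - 3 = 0
Fixed-point form: x = (3 - x)^(1/3)
x₀ = 1.11

x_1 = g(1.110000) = 1.236386
x_2 = g(1.236386) = 1.208188
x_3 = g(1.208188) = 1.214593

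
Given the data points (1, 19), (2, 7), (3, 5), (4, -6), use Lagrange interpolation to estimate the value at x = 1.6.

Lagrange interpolation formula:
P(x) = Σ yᵢ × Lᵢ(x)
where Lᵢ(x) = Π_{j≠i} (x - xⱼ)/(xᵢ - xⱼ)

L_0(1.6) = (1.6 - 2)/(1 - 2) × (1.6 - 3)/(1 - 3) × (1.6 - 4)/(1 - 4) = 0.224000
L_1(1.6) = (1.6 - 1)/(2 - 1) × (1.6 - 3)/(2 - 3) × (1.6 - 4)/(2 - 4) = 1.008000
L_2(1.6) = (1.6 - 1)/(3 - 1) × (1.6 - 2)/(3 - 2) × (1.6 - 4)/(3 - 4) = -0.288000
L_3(1.6) = (1.6 - 1)/(4 - 1) × (1.6 - 2)/(4 - 2) × (1.6 - 3)/(4 - 3) = 0.056000

P(1.6) = 19×L_0(1.6) + 7×L_1(1.6) + 5×L_2(1.6) + (-6)×L_3(1.6)
P(1.6) = 9.536000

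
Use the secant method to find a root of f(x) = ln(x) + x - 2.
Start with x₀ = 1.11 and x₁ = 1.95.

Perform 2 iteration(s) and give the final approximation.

f(x) = ln(x) + x - 2
x₀ = 1.11, x₁ = 1.95

Secant formula: x_{n+1} = x_n - f(x_n)(x_n - x_{n-1})/(f(x_n) - f(x_{n-1}))

Iteration 1:
  f(1.110000) = -0.785640
  f(1.950000) = 0.617829
  x_2 = 1.950000 - 0.617829×(1.950000 - 1.110000)/(0.617829 - (-0.785640))
       = 1.580219
Iteration 2:
  f(1.950000) = 0.617829
  f(1.580219) = 0.037782
  x_3 = 1.580219 - 0.037782×(1.580219 - 1.950000)/(0.037782 - 0.617829)
       = 1.556133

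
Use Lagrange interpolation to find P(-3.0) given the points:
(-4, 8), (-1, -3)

Lagrange interpolation formula:
P(x) = Σ yᵢ × Lᵢ(x)
where Lᵢ(x) = Π_{j≠i} (x - xⱼ)/(xᵢ - xⱼ)

L_0(-3.0) = (-3.0 - (-1))/(-4 - (-1)) = 0.666667
L_1(-3.0) = (-3.0 - (-4))/(-1 - (-4)) = 0.333333

P(-3.0) = 8×L_0(-3.0) + (-3)×L_1(-3.0)
P(-3.0) = 4.333333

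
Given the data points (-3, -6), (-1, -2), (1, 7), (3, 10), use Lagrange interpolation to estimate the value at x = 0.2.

Lagrange interpolation formula:
P(x) = Σ yᵢ × Lᵢ(x)
where Lᵢ(x) = Π_{j≠i} (x - xⱼ)/(xᵢ - xⱼ)

L_0(0.2) = (0.2 - (-1))/(-3 - (-1)) × (0.2 - 1)/(-3 - 1) × (0.2 - 3)/(-3 - 3) = -0.056000
L_1(0.2) = (0.2 - (-3))/(-1 - (-3)) × (0.2 - 1)/(-1 - 1) × (0.2 - 3)/(-1 - 3) = 0.448000
L_2(0.2) = (0.2 - (-3))/(1 - (-3)) × (0.2 - (-1))/(1 - (-1)) × (0.2 - 3)/(1 - 3) = 0.672000
L_3(0.2) = (0.2 - (-3))/(3 - (-3)) × (0.2 - (-1))/(3 - (-1)) × (0.2 - 1)/(3 - 1) = -0.064000

P(0.2) = (-6)×L_0(0.2) + (-2)×L_1(0.2) + 7×L_2(0.2) + 10×L_3(0.2)
P(0.2) = 3.504000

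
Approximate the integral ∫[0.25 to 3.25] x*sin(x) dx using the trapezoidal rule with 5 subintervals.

f(x) = x*sin(x)
a = 0.25, b = 3.25, n = 5
h = (b - a)/n = 0.600000

Trapezoidal rule: (h/2)[f(x₀) + 2f(x₁) + 2f(x₂) + ... + f(xₙ)]

x_0 = 0.2500, f(x_0) = 0.061851, coefficient = 1
x_1 = 0.8500, f(x_1) = 0.638588, coefficient = 2
x_2 = 1.4500, f(x_2) = 1.439434, coefficient = 2
x_3 = 2.0500, f(x_3) = 1.819093, coefficient = 2
x_4 = 2.6500, f(x_4) = 1.250881, coefficient = 2
x_5 = 3.2500, f(x_5) = -0.351634, coefficient = 1

I ≈ (0.600000/2) × 10.006209 = 3.001863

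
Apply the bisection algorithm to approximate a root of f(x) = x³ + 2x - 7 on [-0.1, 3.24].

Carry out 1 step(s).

f(x) = x³ + 2x - 7
Initial interval: [-0.1, 3.24]

Iteration 1:
  c_1 = (-0.100000 + 3.240000)/2 = 1.570000
  f(c_1) = f(1.570000) = 0.009893
  f(a) × f(c) < 0, new interval: [-0.100000, 1.570000]

After 1 iteration(s), the approximation is c_1 = 1.570000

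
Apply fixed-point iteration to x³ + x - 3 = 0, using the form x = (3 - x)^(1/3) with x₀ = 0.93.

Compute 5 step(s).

Equation: x³ + x - 3 = 0
Fixed-point form: x = (3 - x)^(1/3)
x₀ = 0.93

x_1 = g(0.930000) = 1.274452
x_2 = g(1.274452) = 1.199432
x_3 = g(1.199432) = 1.216568
x_4 = g(1.216568) = 1.212697
x_5 = g(1.212697) = 1.213574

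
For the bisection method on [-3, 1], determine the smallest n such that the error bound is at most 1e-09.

We need (b-a)/2^n ≤ 1e-09
(1 - (-3))/2^n ≤ 1e-09
4/2^n ≤ 1e-09
2^n ≥ 4000000000
n ≥ log₂(4000000000) = 31.90
n ≥ 32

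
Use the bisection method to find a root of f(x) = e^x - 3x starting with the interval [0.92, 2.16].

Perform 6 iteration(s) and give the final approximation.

f(x) = e^x - 3x
Initial interval: [0.92, 2.16]

Iteration 1:
  c_1 = (0.920000 + 2.160000)/2 = 1.540000
  f(c_1) = f(1.540000) = 0.044590
  f(a) × f(c) < 0, new interval: [0.920000, 1.540000]
Iteration 2:
  c_2 = (0.920000 + 1.540000)/2 = 1.230000
  f(c_2) = f(1.230000) = -0.268770
  f(a) × f(c) ≥ 0, new interval: [1.230000, 1.540000]
Iteration 3:
  c_3 = (1.230000 + 1.540000)/2 = 1.385000
  f(c_3) = f(1.385000) = -0.160174
  f(a) × f(c) ≥ 0, new interval: [1.385000, 1.540000]
Iteration 4:
  c_4 = (1.385000 + 1.540000)/2 = 1.462500
  f(c_4) = f(1.462500) = -0.070762
  f(a) × f(c) ≥ 0, new interval: [1.462500, 1.540000]
Iteration 5:
  c_5 = (1.462500 + 1.540000)/2 = 1.501250
  f(c_5) = f(1.501250) = -0.016455
  f(a) × f(c) ≥ 0, new interval: [1.501250, 1.540000]
Iteration 6:
  c_6 = (1.501250 + 1.540000)/2 = 1.520625
  f(c_6) = f(1.520625) = 0.013209
  f(a) × f(c) < 0, new interval: [1.501250, 1.520625]

After 6 iteration(s), the approximation is c_6 = 1.520625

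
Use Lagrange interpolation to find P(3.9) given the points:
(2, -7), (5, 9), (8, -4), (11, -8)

Lagrange interpolation formula:
P(x) = Σ yᵢ × Lᵢ(x)
where Lᵢ(x) = Π_{j≠i} (x - xⱼ)/(xᵢ - xⱼ)

L_0(3.9) = (3.9 - 5)/(2 - 5) × (3.9 - 8)/(2 - 8) × (3.9 - 11)/(2 - 11) = 0.197660
L_1(3.9) = (3.9 - 2)/(5 - 2) × (3.9 - 8)/(5 - 8) × (3.9 - 11)/(5 - 11) = 1.024241
L_2(3.9) = (3.9 - 2)/(8 - 2) × (3.9 - 5)/(8 - 5) × (3.9 - 11)/(8 - 11) = -0.274796
L_3(3.9) = (3.9 - 2)/(11 - 2) × (3.9 - 5)/(11 - 5) × (3.9 - 8)/(11 - 8) = 0.052895

P(3.9) = (-7)×L_0(3.9) + 9×L_1(3.9) + (-4)×L_2(3.9) + (-8)×L_3(3.9)
P(3.9) = 8.510568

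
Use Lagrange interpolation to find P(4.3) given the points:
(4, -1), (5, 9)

Lagrange interpolation formula:
P(x) = Σ yᵢ × Lᵢ(x)
where Lᵢ(x) = Π_{j≠i} (x - xⱼ)/(xᵢ - xⱼ)

L_0(4.3) = (4.3 - 5)/(4 - 5) = 0.700000
L_1(4.3) = (4.3 - 4)/(5 - 4) = 0.300000

P(4.3) = (-1)×L_0(4.3) + 9×L_1(4.3)
P(4.3) = 2.000000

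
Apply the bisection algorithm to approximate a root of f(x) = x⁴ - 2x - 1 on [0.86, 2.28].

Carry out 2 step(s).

f(x) = x⁴ - 2x - 1
Initial interval: [0.86, 2.28]

Iteration 1:
  c_1 = (0.860000 + 2.280000)/2 = 1.570000
  f(c_1) = f(1.570000) = 1.935732
  f(a) × f(c) < 0, new interval: [0.860000, 1.570000]
Iteration 2:
  c_2 = (0.860000 + 1.570000)/2 = 1.215000
  f(c_2) = f(1.215000) = -1.250760
  f(a) × f(c) ≥ 0, new interval: [1.215000, 1.570000]

After 2 iteration(s), the approximation is c_2 = 1.215000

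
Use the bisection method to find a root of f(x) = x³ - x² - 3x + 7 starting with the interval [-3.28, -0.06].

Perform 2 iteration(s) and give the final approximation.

f(x) = x³ - x² - 3x + 7
Initial interval: [-3.28, -0.06]

Iteration 1:
  c_1 = (-3.280000 + (-0.060000))/2 = -1.670000
  f(c_1) = f(-1.670000) = 4.563637
  f(a) × f(c) < 0, new interval: [-3.280000, -1.670000]
Iteration 2:
  c_2 = (-3.280000 + (-1.670000))/2 = -2.475000
  f(c_2) = f(-2.475000) = -6.861547
  f(a) × f(c) ≥ 0, new interval: [-2.475000, -1.670000]

After 2 iteration(s), the approximation is c_2 = -2.475000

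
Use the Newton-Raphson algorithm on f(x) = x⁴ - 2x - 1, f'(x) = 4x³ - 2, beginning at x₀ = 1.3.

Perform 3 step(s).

f(x) = x⁴ - 2x - 1
f'(x) = 4x³ - 2
x₀ = 1.3

Newton-Raphson formula: x_{n+1} = x_n - f(x_n)/f'(x_n)

Iteration 1:
  f(1.300000) = -0.743900
  f'(1.300000) = 6.788000
  x_1 = 1.300000 - (-0.743900)/6.788000 = 1.409590
Iteration 2:
  f(1.409590) = 0.128771
  f'(1.409590) = 9.203116
  x_2 = 1.409590 - 0.128771/9.203116 = 1.395598
Iteration 3:
  f(1.395598) = 0.002319
  f'(1.395598) = 8.872799
  x_3 = 1.395598 - 0.002319/8.872799 = 1.395337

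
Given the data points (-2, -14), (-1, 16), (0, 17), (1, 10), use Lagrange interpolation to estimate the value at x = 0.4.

Lagrange interpolation formula:
P(x) = Σ yᵢ × Lᵢ(x)
where Lᵢ(x) = Π_{j≠i} (x - xⱼ)/(xᵢ - xⱼ)

L_0(0.4) = (0.4 - (-1))/(-2 - (-1)) × (0.4 - 0)/(-2 - 0) × (0.4 - 1)/(-2 - 1) = 0.056000
L_1(0.4) = (0.4 - (-2))/(-1 - (-2)) × (0.4 - 0)/(-1 - 0) × (0.4 - 1)/(-1 - 1) = -0.288000
L_2(0.4) = (0.4 - (-2))/(0 - (-2)) × (0.4 - (-1))/(0 - (-1)) × (0.4 - 1)/(0 - 1) = 1.008000
L_3(0.4) = (0.4 - (-2))/(1 - (-2)) × (0.4 - (-1))/(1 - (-1)) × (0.4 - 0)/(1 - 0) = 0.224000

P(0.4) = (-14)×L_0(0.4) + 16×L_1(0.4) + 17×L_2(0.4) + 10×L_3(0.4)
P(0.4) = 13.984000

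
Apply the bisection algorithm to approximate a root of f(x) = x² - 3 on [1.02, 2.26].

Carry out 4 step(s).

f(x) = x² - 3
Initial interval: [1.02, 2.26]

Iteration 1:
  c_1 = (1.020000 + 2.260000)/2 = 1.640000
  f(c_1) = f(1.640000) = -0.310400
  f(a) × f(c) ≥ 0, new interval: [1.640000, 2.260000]
Iteration 2:
  c_2 = (1.640000 + 2.260000)/2 = 1.950000
  f(c_2) = f(1.950000) = 0.802500
  f(a) × f(c) < 0, new interval: [1.640000, 1.950000]
Iteration 3:
  c_3 = (1.640000 + 1.950000)/2 = 1.795000
  f(c_3) = f(1.795000) = 0.222025
  f(a) × f(c) < 0, new interval: [1.640000, 1.795000]
Iteration 4:
  c_4 = (1.640000 + 1.795000)/2 = 1.717500
  f(c_4) = f(1.717500) = -0.050194
  f(a) × f(c) ≥ 0, new interval: [1.717500, 1.795000]

After 4 iteration(s), the approximation is c_4 = 1.717500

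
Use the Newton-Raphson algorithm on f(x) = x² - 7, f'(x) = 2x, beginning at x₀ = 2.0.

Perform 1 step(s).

f(x) = x² - 7
f'(x) = 2x
x₀ = 2.0

Newton-Raphson formula: x_{n+1} = x_n - f(x_n)/f'(x_n)

Iteration 1:
  f(2.000000) = -3.000000
  f'(2.000000) = 4.000000
  x_1 = 2.000000 - (-3.000000)/4.000000 = 2.750000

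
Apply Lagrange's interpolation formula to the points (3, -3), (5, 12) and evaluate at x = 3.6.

Lagrange interpolation formula:
P(x) = Σ yᵢ × Lᵢ(x)
where Lᵢ(x) = Π_{j≠i} (x - xⱼ)/(xᵢ - xⱼ)

L_0(3.6) = (3.6 - 5)/(3 - 5) = 0.700000
L_1(3.6) = (3.6 - 3)/(5 - 3) = 0.300000

P(3.6) = (-3)×L_0(3.6) + 12×L_1(3.6)
P(3.6) = 1.500000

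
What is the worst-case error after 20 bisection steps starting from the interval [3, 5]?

Bisection error bound: |error| ≤ (b-a)/2^n
|error| ≤ (5 - 3)/2^20 = 2/2^20
|error| ≤ 0.0000019073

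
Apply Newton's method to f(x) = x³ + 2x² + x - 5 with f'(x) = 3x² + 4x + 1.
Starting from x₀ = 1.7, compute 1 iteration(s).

f(x) = x³ + 2x² + x - 5
f'(x) = 3x² + 4x + 1
x₀ = 1.7

Newton-Raphson formula: x_{n+1} = x_n - f(x_n)/f'(x_n)

Iteration 1:
  f(1.700000) = 7.393000
  f'(1.700000) = 16.470000
  x_1 = 1.700000 - 7.393000/16.470000 = 1.251123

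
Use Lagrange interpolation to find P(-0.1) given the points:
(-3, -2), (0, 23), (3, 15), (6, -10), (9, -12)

Lagrange interpolation formula:
P(x) = Σ yᵢ × Lᵢ(x)
where Lᵢ(x) = Π_{j≠i} (x - xⱼ)/(xᵢ - xⱼ)

L_0(-0.1) = (-0.1 - 0)/(-3 - 0) × (-0.1 - 3)/(-3 - 3) × (-0.1 - 6)/(-3 - 6) × (-0.1 - 9)/(-3 - 9) = 0.008852
L_1(-0.1) = (-0.1 - (-3))/(0 - (-3)) × (-0.1 - 3)/(0 - 3) × (-0.1 - 6)/(0 - 6) × (-0.1 - 9)/(0 - 9) = 1.026821
L_2(-0.1) = (-0.1 - (-3))/(3 - (-3)) × (-0.1 - 0)/(3 - 0) × (-0.1 - 6)/(3 - 6) × (-0.1 - 9)/(3 - 9) = -0.049685
L_3(-0.1) = (-0.1 - (-3))/(6 - (-3)) × (-0.1 - 0)/(6 - 0) × (-0.1 - 3)/(6 - 3) × (-0.1 - 9)/(6 - 9) = 0.016833
L_4(-0.1) = (-0.1 - (-3))/(9 - (-3)) × (-0.1 - 0)/(9 - 0) × (-0.1 - 3)/(9 - 3) × (-0.1 - 6)/(9 - 6) = -0.002821

P(-0.1) = (-2)×L_0(-0.1) + 23×L_1(-0.1) + 15×L_2(-0.1) + (-10)×L_3(-0.1) + (-12)×L_4(-0.1)
P(-0.1) = 22.719421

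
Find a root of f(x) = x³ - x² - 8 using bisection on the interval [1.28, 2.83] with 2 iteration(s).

f(x) = x³ - x² - 8
Initial interval: [1.28, 2.83]

Iteration 1:
  c_1 = (1.280000 + 2.830000)/2 = 2.055000
  f(c_1) = f(2.055000) = -3.544709
  f(a) × f(c) ≥ 0, new interval: [2.055000, 2.830000]
Iteration 2:
  c_2 = (2.055000 + 2.830000)/2 = 2.442500
  f(c_2) = f(2.442500) = 0.605676
  f(a) × f(c) < 0, new interval: [2.055000, 2.442500]

After 2 iteration(s), the approximation is c_2 = 2.442500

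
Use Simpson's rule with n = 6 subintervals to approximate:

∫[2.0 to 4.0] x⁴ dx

f(x) = x⁴
a = 2.0, b = 4.0, n = 6
h = (b - a)/n = 0.333333

Simpson's rule: (h/3)[f(x₀) + 4f(x₁) + 2f(x₂) + ... + f(xₙ)]

x_0 = 2.0000, f(x_0) = 16.000000, coefficient = 1
x_1 = 2.3333, f(x_1) = 29.641975, coefficient = 4
x_2 = 2.6667, f(x_2) = 50.567901, coefficient = 2
x_3 = 3.0000, f(x_3) = 81.000000, coefficient = 4
x_4 = 3.3333, f(x_4) = 123.456790, coefficient = 2
x_5 = 3.6667, f(x_5) = 180.753086, coefficient = 4
x_6 = 4.0000, f(x_6) = 256.000000, coefficient = 1

I ≈ (0.333333/3) × 1785.629630 = 198.403292
Exact value: 198.400000
Error: 0.003292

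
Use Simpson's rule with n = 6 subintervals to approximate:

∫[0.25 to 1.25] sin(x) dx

f(x) = sin(x)
a = 0.25, b = 1.25, n = 6
h = (b - a)/n = 0.166667

Simpson's rule: (h/3)[f(x₀) + 4f(x₁) + 2f(x₂) + ... + f(xₙ)]

x_0 = 0.2500, f(x_0) = 0.247404, coefficient = 1
x_1 = 0.4167, f(x_1) = 0.404715, coefficient = 4
x_2 = 0.5833, f(x_2) = 0.550809, coefficient = 2
x_3 = 0.7500, f(x_3) = 0.681639, coefficient = 4
x_4 = 0.9167, f(x_4) = 0.793578, coefficient = 2
x_5 = 1.0833, f(x_5) = 0.883524, coefficient = 4
x_6 = 1.2500, f(x_6) = 0.948985, coefficient = 1

I ≈ (0.166667/3) × 11.764672 = 0.653593
Exact value: 0.653590
Error: 0.000003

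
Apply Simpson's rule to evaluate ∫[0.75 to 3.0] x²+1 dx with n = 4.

f(x) = x²+1
a = 0.75, b = 3.0, n = 4
h = (b - a)/n = 0.562500

Simpson's rule: (h/3)[f(x₀) + 4f(x₁) + 2f(x₂) + ... + f(xₙ)]

x_0 = 0.7500, f(x_0) = 1.562500, coefficient = 1
x_1 = 1.3125, f(x_1) = 2.722656, coefficient = 4
x_2 = 1.8750, f(x_2) = 4.515625, coefficient = 2
x_3 = 2.4375, f(x_3) = 6.941406, coefficient = 4
x_4 = 3.0000, f(x_4) = 10.000000, coefficient = 1

I ≈ (0.562500/3) × 59.250000 = 11.109375
Exact value: 11.109375
Error: 0.000000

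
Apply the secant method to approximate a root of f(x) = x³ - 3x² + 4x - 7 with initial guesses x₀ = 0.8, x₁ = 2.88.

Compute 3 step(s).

f(x) = x³ - 3x² + 4x - 7
x₀ = 0.8, x₁ = 2.88

Secant formula: x_{n+1} = x_n - f(x_n)(x_n - x_{n-1})/(f(x_n) - f(x_{n-1}))

Iteration 1:
  f(0.800000) = -5.208000
  f(2.880000) = 3.524672
  x_2 = 2.880000 - 3.524672×(2.880000 - 0.800000)/(3.524672 - (-5.208000))
       = 2.040473
Iteration 2:
  f(2.880000) = 3.524672
  f(2.040473) = -2.833129
  x_3 = 2.040473 - (-2.833129)×(2.040473 - 2.880000)/(-2.833129 - 3.524672)
       = 2.414578
Iteration 3:
  f(2.040473) = -2.833129
  f(2.414578) = -0.754806
  x_4 = 2.414578 - (-0.754806)×(2.414578 - 2.040473)/(-0.754806 - (-2.833129))
       = 2.550446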